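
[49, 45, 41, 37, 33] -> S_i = 49 + -4*i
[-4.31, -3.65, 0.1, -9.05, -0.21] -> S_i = Random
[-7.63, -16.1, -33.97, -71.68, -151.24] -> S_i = -7.63*2.11^i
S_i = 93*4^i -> [93, 372, 1488, 5952, 23808]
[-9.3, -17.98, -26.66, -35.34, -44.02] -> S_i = -9.30 + -8.68*i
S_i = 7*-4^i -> [7, -28, 112, -448, 1792]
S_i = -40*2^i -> [-40, -80, -160, -320, -640]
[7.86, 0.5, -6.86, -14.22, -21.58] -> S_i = 7.86 + -7.36*i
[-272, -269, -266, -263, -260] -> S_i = -272 + 3*i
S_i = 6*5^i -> [6, 30, 150, 750, 3750]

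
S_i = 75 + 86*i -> [75, 161, 247, 333, 419]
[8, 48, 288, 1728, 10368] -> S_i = 8*6^i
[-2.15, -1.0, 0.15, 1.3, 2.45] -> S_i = -2.15 + 1.15*i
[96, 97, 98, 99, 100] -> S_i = 96 + 1*i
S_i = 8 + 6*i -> [8, 14, 20, 26, 32]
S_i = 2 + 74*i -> [2, 76, 150, 224, 298]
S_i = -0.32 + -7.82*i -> [-0.32, -8.14, -15.96, -23.78, -31.6]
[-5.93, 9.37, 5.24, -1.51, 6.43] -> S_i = Random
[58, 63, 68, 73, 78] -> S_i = 58 + 5*i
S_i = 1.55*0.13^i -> [1.55, 0.2, 0.03, 0.0, 0.0]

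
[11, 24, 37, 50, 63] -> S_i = 11 + 13*i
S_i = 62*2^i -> [62, 124, 248, 496, 992]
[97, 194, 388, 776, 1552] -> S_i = 97*2^i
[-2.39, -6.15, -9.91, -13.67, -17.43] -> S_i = -2.39 + -3.76*i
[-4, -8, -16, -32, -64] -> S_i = -4*2^i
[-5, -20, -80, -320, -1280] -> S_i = -5*4^i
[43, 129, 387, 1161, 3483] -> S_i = 43*3^i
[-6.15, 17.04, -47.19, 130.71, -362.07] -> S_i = -6.15*(-2.77)^i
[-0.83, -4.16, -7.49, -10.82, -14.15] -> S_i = -0.83 + -3.33*i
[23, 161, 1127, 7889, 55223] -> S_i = 23*7^i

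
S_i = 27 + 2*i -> [27, 29, 31, 33, 35]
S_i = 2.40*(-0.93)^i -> [2.4, -2.23, 2.08, -1.93, 1.8]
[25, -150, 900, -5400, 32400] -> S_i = 25*-6^i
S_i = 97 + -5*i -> [97, 92, 87, 82, 77]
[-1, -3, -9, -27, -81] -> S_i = -1*3^i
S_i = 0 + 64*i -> [0, 64, 128, 192, 256]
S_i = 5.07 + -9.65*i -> [5.07, -4.58, -14.23, -23.88, -33.53]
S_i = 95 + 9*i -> [95, 104, 113, 122, 131]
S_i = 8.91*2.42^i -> [8.91, 21.56, 52.18, 126.28, 305.59]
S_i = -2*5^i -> [-2, -10, -50, -250, -1250]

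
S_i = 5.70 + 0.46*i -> [5.7, 6.16, 6.62, 7.08, 7.54]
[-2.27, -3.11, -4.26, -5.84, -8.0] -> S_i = -2.27*1.37^i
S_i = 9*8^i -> [9, 72, 576, 4608, 36864]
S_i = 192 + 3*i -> [192, 195, 198, 201, 204]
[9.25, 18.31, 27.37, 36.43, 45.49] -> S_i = 9.25 + 9.06*i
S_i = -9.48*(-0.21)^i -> [-9.48, 1.99, -0.42, 0.09, -0.02]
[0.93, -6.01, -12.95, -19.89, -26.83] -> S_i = 0.93 + -6.94*i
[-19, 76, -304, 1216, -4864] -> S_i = -19*-4^i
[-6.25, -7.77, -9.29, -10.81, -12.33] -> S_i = -6.25 + -1.52*i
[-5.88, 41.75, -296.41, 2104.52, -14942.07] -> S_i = -5.88*(-7.10)^i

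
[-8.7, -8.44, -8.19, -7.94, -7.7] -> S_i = -8.70*0.97^i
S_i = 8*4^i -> [8, 32, 128, 512, 2048]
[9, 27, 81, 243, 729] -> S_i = 9*3^i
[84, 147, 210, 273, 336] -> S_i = 84 + 63*i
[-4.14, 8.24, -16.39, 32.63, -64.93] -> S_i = -4.14*(-1.99)^i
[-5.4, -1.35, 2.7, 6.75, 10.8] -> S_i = -5.40 + 4.05*i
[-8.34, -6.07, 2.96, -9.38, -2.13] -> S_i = Random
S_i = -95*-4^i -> [-95, 380, -1520, 6080, -24320]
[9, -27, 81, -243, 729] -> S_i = 9*-3^i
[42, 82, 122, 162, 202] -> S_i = 42 + 40*i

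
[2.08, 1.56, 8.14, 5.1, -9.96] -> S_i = Random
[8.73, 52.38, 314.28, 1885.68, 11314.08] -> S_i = 8.73*6.00^i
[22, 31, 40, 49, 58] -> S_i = 22 + 9*i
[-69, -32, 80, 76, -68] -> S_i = Random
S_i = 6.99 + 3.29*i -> [6.99, 10.28, 13.57, 16.86, 20.15]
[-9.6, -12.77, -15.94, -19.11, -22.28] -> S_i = -9.60 + -3.17*i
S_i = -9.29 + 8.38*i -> [-9.29, -0.91, 7.47, 15.85, 24.23]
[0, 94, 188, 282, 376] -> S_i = 0 + 94*i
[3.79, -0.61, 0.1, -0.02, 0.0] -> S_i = 3.79*(-0.16)^i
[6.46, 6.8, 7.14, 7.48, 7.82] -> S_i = 6.46 + 0.34*i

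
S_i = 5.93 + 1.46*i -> [5.93, 7.39, 8.85, 10.31, 11.77]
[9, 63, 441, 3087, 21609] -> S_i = 9*7^i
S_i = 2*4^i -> [2, 8, 32, 128, 512]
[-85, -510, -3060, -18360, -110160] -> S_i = -85*6^i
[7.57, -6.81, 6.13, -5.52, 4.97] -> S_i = 7.57*(-0.90)^i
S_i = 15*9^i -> [15, 135, 1215, 10935, 98415]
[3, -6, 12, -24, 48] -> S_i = 3*-2^i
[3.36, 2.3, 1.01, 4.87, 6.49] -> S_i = Random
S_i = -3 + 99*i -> [-3, 96, 195, 294, 393]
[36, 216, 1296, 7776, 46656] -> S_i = 36*6^i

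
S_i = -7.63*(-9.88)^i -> [-7.63, 75.38, -744.8, 7358.6, -72703.0]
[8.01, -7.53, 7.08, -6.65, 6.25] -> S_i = 8.01*(-0.94)^i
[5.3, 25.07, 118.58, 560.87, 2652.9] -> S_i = 5.30*4.73^i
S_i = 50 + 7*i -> [50, 57, 64, 71, 78]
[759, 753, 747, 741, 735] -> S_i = 759 + -6*i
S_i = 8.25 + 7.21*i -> [8.25, 15.46, 22.67, 29.88, 37.09]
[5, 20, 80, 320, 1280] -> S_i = 5*4^i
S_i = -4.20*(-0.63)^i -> [-4.2, 2.65, -1.67, 1.05, -0.66]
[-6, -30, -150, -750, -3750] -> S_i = -6*5^i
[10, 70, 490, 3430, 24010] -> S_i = 10*7^i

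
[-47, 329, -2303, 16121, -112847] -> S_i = -47*-7^i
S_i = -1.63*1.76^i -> [-1.63, -2.87, -5.05, -8.89, -15.64]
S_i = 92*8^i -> [92, 736, 5888, 47104, 376832]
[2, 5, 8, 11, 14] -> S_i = 2 + 3*i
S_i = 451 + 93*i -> [451, 544, 637, 730, 823]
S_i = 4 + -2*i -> [4, 2, 0, -2, -4]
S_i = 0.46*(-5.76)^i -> [0.46, -2.65, 15.26, -87.91, 506.35]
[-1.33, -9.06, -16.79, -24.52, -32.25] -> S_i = -1.33 + -7.73*i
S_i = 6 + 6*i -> [6, 12, 18, 24, 30]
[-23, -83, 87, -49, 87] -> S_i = Random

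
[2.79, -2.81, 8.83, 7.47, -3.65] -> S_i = Random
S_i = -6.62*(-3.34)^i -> [-6.62, 22.11, -73.85, 246.66, -823.84]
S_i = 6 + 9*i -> [6, 15, 24, 33, 42]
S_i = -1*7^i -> [-1, -7, -49, -343, -2401]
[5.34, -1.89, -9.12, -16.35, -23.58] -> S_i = 5.34 + -7.23*i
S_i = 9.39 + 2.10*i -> [9.39, 11.49, 13.59, 15.69, 17.79]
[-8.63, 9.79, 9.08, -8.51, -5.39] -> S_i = Random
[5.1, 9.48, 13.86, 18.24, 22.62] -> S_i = 5.10 + 4.38*i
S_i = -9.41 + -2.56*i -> [-9.41, -11.97, -14.53, -17.09, -19.65]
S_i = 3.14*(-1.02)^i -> [3.14, -3.2, 3.27, -3.33, 3.4]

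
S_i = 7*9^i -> [7, 63, 567, 5103, 45927]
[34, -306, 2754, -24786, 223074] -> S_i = 34*-9^i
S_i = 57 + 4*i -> [57, 61, 65, 69, 73]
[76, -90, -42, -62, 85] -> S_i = Random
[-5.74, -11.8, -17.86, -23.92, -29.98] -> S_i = -5.74 + -6.06*i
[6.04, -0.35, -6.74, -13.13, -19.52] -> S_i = 6.04 + -6.39*i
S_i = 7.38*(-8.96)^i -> [7.38, -66.12, 592.48, -5308.6, 47565.1]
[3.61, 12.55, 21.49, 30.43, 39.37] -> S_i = 3.61 + 8.94*i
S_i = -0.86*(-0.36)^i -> [-0.86, 0.31, -0.11, 0.04, -0.01]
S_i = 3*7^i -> [3, 21, 147, 1029, 7203]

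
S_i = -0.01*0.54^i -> [-0.01, -0.01, -0.0, -0.0, -0.0]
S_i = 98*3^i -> [98, 294, 882, 2646, 7938]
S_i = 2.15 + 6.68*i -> [2.15, 8.83, 15.51, 22.19, 28.87]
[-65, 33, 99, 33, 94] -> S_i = Random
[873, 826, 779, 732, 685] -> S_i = 873 + -47*i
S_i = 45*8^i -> [45, 360, 2880, 23040, 184320]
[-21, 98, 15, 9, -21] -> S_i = Random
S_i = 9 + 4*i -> [9, 13, 17, 21, 25]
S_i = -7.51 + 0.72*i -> [-7.51, -6.79, -6.07, -5.35, -4.63]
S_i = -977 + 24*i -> [-977, -953, -929, -905, -881]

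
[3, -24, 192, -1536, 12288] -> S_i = 3*-8^i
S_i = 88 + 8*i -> [88, 96, 104, 112, 120]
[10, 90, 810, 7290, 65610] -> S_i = 10*9^i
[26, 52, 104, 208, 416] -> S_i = 26*2^i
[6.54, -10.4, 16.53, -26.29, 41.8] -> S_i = 6.54*(-1.59)^i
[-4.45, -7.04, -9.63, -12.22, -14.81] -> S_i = -4.45 + -2.59*i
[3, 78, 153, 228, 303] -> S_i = 3 + 75*i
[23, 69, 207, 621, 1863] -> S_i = 23*3^i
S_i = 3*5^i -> [3, 15, 75, 375, 1875]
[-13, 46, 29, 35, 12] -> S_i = Random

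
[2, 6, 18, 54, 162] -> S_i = 2*3^i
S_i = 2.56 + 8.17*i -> [2.56, 10.73, 18.9, 27.07, 35.24]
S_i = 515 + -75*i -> [515, 440, 365, 290, 215]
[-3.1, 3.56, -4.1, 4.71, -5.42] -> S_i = -3.10*(-1.15)^i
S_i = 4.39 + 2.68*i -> [4.39, 7.07, 9.75, 12.43, 15.11]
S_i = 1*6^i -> [1, 6, 36, 216, 1296]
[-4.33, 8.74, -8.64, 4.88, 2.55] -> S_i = Random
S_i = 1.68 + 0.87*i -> [1.68, 2.55, 3.42, 4.29, 5.16]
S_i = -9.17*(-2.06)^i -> [-9.17, 18.89, -38.91, 80.16, -165.13]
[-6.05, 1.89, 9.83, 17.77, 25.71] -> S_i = -6.05 + 7.94*i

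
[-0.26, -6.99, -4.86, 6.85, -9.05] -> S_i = Random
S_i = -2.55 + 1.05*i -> [-2.55, -1.5, -0.45, 0.6, 1.65]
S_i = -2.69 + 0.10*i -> [-2.69, -2.59, -2.49, -2.39, -2.29]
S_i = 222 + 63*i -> [222, 285, 348, 411, 474]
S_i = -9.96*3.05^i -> [-9.96, -30.38, -92.65, -282.59, -861.9]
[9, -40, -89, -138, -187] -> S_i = 9 + -49*i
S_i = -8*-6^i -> [-8, 48, -288, 1728, -10368]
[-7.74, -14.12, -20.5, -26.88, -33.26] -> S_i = -7.74 + -6.38*i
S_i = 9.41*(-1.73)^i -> [9.41, -16.28, 28.16, -48.72, 84.29]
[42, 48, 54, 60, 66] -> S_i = 42 + 6*i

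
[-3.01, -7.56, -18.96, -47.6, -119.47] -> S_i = -3.01*2.51^i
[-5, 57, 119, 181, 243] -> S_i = -5 + 62*i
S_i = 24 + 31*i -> [24, 55, 86, 117, 148]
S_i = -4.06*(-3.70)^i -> [-4.06, 15.02, -55.58, 205.65, -760.91]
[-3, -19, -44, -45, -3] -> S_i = Random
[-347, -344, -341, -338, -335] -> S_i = -347 + 3*i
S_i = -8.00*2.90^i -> [-8.0, -23.2, -67.28, -195.11, -565.82]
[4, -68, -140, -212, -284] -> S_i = 4 + -72*i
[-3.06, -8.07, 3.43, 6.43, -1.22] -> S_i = Random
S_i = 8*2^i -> [8, 16, 32, 64, 128]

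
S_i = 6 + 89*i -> [6, 95, 184, 273, 362]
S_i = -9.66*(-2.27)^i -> [-9.66, 21.93, -49.78, 112.99, -256.5]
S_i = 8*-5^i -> [8, -40, 200, -1000, 5000]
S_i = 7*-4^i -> [7, -28, 112, -448, 1792]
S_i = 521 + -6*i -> [521, 515, 509, 503, 497]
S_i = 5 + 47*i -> [5, 52, 99, 146, 193]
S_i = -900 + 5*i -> [-900, -895, -890, -885, -880]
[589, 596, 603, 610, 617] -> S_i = 589 + 7*i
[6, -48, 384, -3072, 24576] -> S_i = 6*-8^i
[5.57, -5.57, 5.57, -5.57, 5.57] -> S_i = 5.57*(-1.00)^i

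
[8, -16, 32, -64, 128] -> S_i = 8*-2^i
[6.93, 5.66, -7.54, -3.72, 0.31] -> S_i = Random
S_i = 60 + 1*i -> [60, 61, 62, 63, 64]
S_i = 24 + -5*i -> [24, 19, 14, 9, 4]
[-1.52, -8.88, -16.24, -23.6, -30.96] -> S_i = -1.52 + -7.36*i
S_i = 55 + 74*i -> [55, 129, 203, 277, 351]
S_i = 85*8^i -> [85, 680, 5440, 43520, 348160]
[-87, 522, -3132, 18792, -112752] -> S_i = -87*-6^i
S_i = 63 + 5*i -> [63, 68, 73, 78, 83]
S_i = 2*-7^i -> [2, -14, 98, -686, 4802]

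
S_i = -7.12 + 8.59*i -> [-7.12, 1.47, 10.06, 18.65, 27.24]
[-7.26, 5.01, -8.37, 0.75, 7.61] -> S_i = Random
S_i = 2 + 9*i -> [2, 11, 20, 29, 38]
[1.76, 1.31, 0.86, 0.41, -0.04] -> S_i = 1.76 + -0.45*i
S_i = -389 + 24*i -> [-389, -365, -341, -317, -293]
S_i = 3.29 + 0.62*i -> [3.29, 3.91, 4.53, 5.15, 5.77]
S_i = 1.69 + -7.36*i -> [1.69, -5.67, -13.03, -20.39, -27.75]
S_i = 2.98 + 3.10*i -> [2.98, 6.08, 9.18, 12.28, 15.38]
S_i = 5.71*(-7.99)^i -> [5.71, -45.62, 364.53, -2912.57, 23271.44]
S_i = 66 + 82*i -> [66, 148, 230, 312, 394]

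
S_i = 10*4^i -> [10, 40, 160, 640, 2560]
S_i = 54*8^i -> [54, 432, 3456, 27648, 221184]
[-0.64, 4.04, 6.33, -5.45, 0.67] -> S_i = Random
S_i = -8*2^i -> [-8, -16, -32, -64, -128]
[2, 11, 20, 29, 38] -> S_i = 2 + 9*i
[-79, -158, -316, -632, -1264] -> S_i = -79*2^i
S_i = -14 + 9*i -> [-14, -5, 4, 13, 22]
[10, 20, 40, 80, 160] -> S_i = 10*2^i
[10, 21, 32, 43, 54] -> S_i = 10 + 11*i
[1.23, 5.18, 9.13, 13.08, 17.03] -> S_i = 1.23 + 3.95*i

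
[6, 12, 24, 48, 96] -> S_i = 6*2^i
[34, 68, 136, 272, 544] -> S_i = 34*2^i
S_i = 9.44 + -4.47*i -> [9.44, 4.97, 0.5, -3.97, -8.44]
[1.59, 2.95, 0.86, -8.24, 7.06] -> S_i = Random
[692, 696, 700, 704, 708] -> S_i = 692 + 4*i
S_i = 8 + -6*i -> [8, 2, -4, -10, -16]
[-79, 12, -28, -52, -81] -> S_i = Random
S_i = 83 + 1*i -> [83, 84, 85, 86, 87]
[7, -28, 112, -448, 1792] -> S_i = 7*-4^i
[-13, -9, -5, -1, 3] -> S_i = -13 + 4*i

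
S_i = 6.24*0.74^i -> [6.24, 4.62, 3.42, 2.53, 1.87]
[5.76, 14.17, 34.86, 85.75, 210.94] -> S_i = 5.76*2.46^i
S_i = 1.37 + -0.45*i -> [1.37, 0.92, 0.47, 0.02, -0.43]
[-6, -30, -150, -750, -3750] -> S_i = -6*5^i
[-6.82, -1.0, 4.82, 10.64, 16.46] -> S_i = -6.82 + 5.82*i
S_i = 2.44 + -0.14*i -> [2.44, 2.3, 2.16, 2.02, 1.88]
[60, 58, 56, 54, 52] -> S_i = 60 + -2*i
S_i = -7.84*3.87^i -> [-7.84, -30.34, -117.42, -454.41, -1758.57]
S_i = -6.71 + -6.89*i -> [-6.71, -13.6, -20.49, -27.38, -34.27]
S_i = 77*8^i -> [77, 616, 4928, 39424, 315392]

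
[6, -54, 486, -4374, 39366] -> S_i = 6*-9^i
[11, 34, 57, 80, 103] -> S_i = 11 + 23*i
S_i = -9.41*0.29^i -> [-9.41, -2.73, -0.79, -0.23, -0.07]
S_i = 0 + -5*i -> [0, -5, -10, -15, -20]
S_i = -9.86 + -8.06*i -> [-9.86, -17.92, -25.98, -34.04, -42.1]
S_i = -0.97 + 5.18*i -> [-0.97, 4.21, 9.39, 14.57, 19.75]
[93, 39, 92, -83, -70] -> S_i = Random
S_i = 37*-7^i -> [37, -259, 1813, -12691, 88837]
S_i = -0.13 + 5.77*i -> [-0.13, 5.64, 11.41, 17.18, 22.95]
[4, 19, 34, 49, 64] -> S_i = 4 + 15*i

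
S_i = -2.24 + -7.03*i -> [-2.24, -9.27, -16.3, -23.33, -30.36]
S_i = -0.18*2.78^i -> [-0.18, -0.5, -1.39, -3.87, -10.75]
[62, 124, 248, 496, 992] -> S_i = 62*2^i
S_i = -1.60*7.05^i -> [-1.6, -11.28, -79.52, -560.64, -3952.54]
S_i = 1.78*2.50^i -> [1.78, 4.45, 11.12, 27.81, 69.53]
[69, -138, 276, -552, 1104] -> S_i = 69*-2^i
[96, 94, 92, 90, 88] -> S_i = 96 + -2*i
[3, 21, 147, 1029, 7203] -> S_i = 3*7^i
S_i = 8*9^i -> [8, 72, 648, 5832, 52488]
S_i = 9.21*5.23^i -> [9.21, 48.17, 251.92, 1317.54, 6890.75]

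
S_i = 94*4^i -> [94, 376, 1504, 6016, 24064]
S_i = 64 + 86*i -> [64, 150, 236, 322, 408]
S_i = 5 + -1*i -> [5, 4, 3, 2, 1]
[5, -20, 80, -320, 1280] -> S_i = 5*-4^i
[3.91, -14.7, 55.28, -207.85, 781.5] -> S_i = 3.91*(-3.76)^i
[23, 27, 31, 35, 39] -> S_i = 23 + 4*i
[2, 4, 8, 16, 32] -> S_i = 2*2^i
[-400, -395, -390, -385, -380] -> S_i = -400 + 5*i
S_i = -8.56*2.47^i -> [-8.56, -21.14, -52.22, -128.99, -318.61]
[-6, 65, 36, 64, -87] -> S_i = Random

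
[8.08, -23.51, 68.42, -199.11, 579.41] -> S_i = 8.08*(-2.91)^i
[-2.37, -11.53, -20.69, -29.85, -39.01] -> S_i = -2.37 + -9.16*i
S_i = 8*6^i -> [8, 48, 288, 1728, 10368]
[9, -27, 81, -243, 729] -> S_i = 9*-3^i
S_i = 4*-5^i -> [4, -20, 100, -500, 2500]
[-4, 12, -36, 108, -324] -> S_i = -4*-3^i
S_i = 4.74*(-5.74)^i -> [4.74, -27.21, 156.17, -896.43, 5145.48]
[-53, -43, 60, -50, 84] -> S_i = Random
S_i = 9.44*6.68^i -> [9.44, 63.06, 421.24, 2813.85, 18796.54]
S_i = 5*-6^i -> [5, -30, 180, -1080, 6480]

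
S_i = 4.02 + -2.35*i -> [4.02, 1.67, -0.68, -3.03, -5.38]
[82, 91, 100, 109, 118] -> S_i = 82 + 9*i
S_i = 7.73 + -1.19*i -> [7.73, 6.54, 5.35, 4.16, 2.97]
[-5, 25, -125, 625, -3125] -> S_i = -5*-5^i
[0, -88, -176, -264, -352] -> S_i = 0 + -88*i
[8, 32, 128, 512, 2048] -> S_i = 8*4^i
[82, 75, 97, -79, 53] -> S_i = Random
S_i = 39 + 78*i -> [39, 117, 195, 273, 351]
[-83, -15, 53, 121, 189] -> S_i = -83 + 68*i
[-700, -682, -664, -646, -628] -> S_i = -700 + 18*i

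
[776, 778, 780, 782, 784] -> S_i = 776 + 2*i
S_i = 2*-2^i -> [2, -4, 8, -16, 32]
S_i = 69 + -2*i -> [69, 67, 65, 63, 61]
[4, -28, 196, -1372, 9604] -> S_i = 4*-7^i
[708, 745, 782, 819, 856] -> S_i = 708 + 37*i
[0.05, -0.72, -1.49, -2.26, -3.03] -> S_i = 0.05 + -0.77*i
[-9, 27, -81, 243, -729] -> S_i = -9*-3^i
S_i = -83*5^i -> [-83, -415, -2075, -10375, -51875]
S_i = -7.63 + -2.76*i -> [-7.63, -10.39, -13.15, -15.91, -18.67]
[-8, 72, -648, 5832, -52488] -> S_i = -8*-9^i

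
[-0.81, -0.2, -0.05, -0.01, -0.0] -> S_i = -0.81*0.25^i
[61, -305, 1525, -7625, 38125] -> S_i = 61*-5^i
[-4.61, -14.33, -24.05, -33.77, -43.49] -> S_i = -4.61 + -9.72*i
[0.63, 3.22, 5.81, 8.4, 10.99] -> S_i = 0.63 + 2.59*i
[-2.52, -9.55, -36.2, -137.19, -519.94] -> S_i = -2.52*3.79^i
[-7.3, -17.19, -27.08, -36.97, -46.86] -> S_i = -7.30 + -9.89*i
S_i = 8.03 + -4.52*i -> [8.03, 3.51, -1.01, -5.53, -10.05]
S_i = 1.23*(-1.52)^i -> [1.23, -1.87, 2.84, -4.32, 6.57]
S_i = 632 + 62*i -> [632, 694, 756, 818, 880]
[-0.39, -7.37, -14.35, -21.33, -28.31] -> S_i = -0.39 + -6.98*i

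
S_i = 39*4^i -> [39, 156, 624, 2496, 9984]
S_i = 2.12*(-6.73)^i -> [2.12, -14.27, 96.02, -646.22, 4349.07]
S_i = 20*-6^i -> [20, -120, 720, -4320, 25920]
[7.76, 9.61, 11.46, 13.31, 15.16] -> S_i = 7.76 + 1.85*i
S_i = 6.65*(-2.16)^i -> [6.65, -14.36, 31.03, -67.02, 144.76]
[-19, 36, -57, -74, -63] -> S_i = Random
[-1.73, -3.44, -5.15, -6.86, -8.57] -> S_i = -1.73 + -1.71*i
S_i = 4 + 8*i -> [4, 12, 20, 28, 36]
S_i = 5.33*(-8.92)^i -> [5.33, -47.54, 424.09, -3782.87, 33743.23]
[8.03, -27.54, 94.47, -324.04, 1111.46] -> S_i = 8.03*(-3.43)^i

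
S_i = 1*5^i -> [1, 5, 25, 125, 625]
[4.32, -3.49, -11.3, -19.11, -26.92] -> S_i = 4.32 + -7.81*i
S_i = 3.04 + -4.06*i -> [3.04, -1.02, -5.08, -9.14, -13.2]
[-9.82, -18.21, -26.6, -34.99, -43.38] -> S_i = -9.82 + -8.39*i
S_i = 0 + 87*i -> [0, 87, 174, 261, 348]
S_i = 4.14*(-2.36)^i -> [4.14, -9.77, 23.06, -54.42, 128.42]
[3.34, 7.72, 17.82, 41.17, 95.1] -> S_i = 3.34*2.31^i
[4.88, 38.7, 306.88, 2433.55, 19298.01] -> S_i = 4.88*7.93^i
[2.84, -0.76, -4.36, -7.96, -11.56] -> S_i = 2.84 + -3.60*i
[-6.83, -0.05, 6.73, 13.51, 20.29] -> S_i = -6.83 + 6.78*i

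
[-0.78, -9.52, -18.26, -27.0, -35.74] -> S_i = -0.78 + -8.74*i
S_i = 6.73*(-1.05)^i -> [6.73, -7.07, 7.42, -7.79, 8.18]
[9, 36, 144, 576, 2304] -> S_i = 9*4^i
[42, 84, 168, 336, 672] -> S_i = 42*2^i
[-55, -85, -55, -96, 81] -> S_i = Random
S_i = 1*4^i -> [1, 4, 16, 64, 256]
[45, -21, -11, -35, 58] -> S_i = Random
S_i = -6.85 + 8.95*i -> [-6.85, 2.1, 11.05, 20.0, 28.95]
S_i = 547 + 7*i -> [547, 554, 561, 568, 575]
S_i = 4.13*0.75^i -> [4.13, 3.1, 2.32, 1.74, 1.31]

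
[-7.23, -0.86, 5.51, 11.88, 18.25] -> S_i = -7.23 + 6.37*i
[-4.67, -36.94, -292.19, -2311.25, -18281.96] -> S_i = -4.67*7.91^i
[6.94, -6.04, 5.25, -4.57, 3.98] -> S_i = 6.94*(-0.87)^i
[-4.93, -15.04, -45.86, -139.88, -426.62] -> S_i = -4.93*3.05^i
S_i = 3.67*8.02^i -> [3.67, 29.43, 236.06, 1893.17, 15183.21]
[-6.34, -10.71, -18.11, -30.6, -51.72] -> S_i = -6.34*1.69^i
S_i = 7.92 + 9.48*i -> [7.92, 17.4, 26.88, 36.36, 45.84]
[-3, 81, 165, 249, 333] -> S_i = -3 + 84*i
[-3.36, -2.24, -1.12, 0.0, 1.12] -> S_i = -3.36 + 1.12*i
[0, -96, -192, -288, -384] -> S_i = 0 + -96*i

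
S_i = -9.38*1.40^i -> [-9.38, -13.13, -18.38, -25.74, -36.03]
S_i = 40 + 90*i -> [40, 130, 220, 310, 400]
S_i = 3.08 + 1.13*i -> [3.08, 4.21, 5.34, 6.47, 7.6]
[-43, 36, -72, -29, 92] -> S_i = Random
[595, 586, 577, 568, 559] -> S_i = 595 + -9*i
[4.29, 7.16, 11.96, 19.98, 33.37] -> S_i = 4.29*1.67^i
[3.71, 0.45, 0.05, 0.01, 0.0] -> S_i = 3.71*0.12^i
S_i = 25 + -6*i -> [25, 19, 13, 7, 1]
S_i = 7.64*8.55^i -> [7.64, 65.32, 558.5, 4775.2, 40827.97]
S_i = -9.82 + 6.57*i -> [-9.82, -3.25, 3.32, 9.89, 16.46]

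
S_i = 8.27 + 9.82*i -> [8.27, 18.09, 27.91, 37.73, 47.55]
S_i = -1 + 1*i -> [-1, 0, 1, 2, 3]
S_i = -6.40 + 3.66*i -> [-6.4, -2.74, 0.92, 4.58, 8.24]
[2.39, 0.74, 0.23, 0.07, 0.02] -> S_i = 2.39*0.31^i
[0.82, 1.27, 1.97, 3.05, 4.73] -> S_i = 0.82*1.55^i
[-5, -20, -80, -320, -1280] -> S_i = -5*4^i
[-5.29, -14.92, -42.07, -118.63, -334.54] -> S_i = -5.29*2.82^i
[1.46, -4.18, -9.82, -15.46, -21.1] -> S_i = 1.46 + -5.64*i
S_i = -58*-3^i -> [-58, 174, -522, 1566, -4698]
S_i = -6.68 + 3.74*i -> [-6.68, -2.94, 0.8, 4.54, 8.28]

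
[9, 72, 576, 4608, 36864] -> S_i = 9*8^i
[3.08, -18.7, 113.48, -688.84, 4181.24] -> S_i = 3.08*(-6.07)^i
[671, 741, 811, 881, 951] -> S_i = 671 + 70*i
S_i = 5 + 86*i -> [5, 91, 177, 263, 349]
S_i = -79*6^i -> [-79, -474, -2844, -17064, -102384]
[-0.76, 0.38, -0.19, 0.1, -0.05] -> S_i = -0.76*(-0.50)^i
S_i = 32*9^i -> [32, 288, 2592, 23328, 209952]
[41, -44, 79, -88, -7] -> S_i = Random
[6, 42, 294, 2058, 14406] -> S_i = 6*7^i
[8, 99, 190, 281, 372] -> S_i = 8 + 91*i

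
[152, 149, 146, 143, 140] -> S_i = 152 + -3*i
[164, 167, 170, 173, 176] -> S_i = 164 + 3*i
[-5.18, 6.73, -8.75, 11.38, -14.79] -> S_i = -5.18*(-1.30)^i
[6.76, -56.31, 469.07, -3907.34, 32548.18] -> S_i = 6.76*(-8.33)^i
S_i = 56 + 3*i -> [56, 59, 62, 65, 68]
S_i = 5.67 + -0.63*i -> [5.67, 5.04, 4.41, 3.78, 3.15]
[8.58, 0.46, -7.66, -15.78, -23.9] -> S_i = 8.58 + -8.12*i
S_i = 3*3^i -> [3, 9, 27, 81, 243]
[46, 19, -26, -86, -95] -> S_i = Random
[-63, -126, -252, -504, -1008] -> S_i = -63*2^i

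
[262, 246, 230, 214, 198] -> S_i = 262 + -16*i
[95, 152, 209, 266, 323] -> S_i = 95 + 57*i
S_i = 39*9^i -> [39, 351, 3159, 28431, 255879]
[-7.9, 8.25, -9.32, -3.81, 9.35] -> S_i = Random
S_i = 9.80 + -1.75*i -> [9.8, 8.05, 6.3, 4.55, 2.8]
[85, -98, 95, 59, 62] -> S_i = Random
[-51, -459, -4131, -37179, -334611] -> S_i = -51*9^i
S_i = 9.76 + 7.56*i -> [9.76, 17.32, 24.88, 32.44, 40.0]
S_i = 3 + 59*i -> [3, 62, 121, 180, 239]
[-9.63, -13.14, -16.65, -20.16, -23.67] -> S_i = -9.63 + -3.51*i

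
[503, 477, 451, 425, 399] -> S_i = 503 + -26*i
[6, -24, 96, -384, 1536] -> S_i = 6*-4^i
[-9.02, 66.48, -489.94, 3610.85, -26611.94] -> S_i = -9.02*(-7.37)^i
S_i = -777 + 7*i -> [-777, -770, -763, -756, -749]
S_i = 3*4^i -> [3, 12, 48, 192, 768]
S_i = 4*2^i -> [4, 8, 16, 32, 64]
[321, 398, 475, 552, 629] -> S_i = 321 + 77*i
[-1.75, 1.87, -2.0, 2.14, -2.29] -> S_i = -1.75*(-1.07)^i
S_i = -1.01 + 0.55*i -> [-1.01, -0.46, 0.09, 0.64, 1.19]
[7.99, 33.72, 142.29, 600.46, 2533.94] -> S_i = 7.99*4.22^i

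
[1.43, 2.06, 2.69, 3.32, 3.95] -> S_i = 1.43 + 0.63*i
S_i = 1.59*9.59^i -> [1.59, 15.25, 146.23, 1402.34, 13448.43]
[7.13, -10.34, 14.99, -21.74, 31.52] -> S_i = 7.13*(-1.45)^i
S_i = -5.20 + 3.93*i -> [-5.2, -1.27, 2.66, 6.59, 10.52]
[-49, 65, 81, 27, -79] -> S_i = Random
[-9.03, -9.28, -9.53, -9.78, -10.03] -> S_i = -9.03 + -0.25*i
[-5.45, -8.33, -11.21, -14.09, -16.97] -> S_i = -5.45 + -2.88*i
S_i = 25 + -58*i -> [25, -33, -91, -149, -207]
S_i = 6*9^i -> [6, 54, 486, 4374, 39366]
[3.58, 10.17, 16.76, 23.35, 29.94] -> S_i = 3.58 + 6.59*i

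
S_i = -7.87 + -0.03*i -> [-7.87, -7.9, -7.93, -7.96, -7.99]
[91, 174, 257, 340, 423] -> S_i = 91 + 83*i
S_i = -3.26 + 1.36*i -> [-3.26, -1.9, -0.54, 0.82, 2.18]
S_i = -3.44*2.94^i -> [-3.44, -10.11, -29.73, -87.42, -257.01]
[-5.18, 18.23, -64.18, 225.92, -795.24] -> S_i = -5.18*(-3.52)^i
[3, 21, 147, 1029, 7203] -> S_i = 3*7^i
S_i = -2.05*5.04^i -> [-2.05, -10.33, -52.07, -262.45, -1322.74]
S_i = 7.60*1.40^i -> [7.6, 10.64, 14.9, 20.85, 29.2]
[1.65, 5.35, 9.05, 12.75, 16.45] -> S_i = 1.65 + 3.70*i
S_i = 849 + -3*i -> [849, 846, 843, 840, 837]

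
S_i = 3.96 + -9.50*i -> [3.96, -5.54, -15.04, -24.54, -34.04]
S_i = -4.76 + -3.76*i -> [-4.76, -8.52, -12.28, -16.04, -19.8]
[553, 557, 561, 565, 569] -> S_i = 553 + 4*i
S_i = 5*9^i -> [5, 45, 405, 3645, 32805]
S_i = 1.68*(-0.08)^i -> [1.68, -0.13, 0.01, -0.0, 0.0]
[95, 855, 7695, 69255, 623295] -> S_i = 95*9^i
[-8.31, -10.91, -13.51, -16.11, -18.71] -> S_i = -8.31 + -2.60*i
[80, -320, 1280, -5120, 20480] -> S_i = 80*-4^i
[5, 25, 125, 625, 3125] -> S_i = 5*5^i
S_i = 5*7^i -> [5, 35, 245, 1715, 12005]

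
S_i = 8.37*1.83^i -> [8.37, 15.32, 28.03, 51.3, 93.87]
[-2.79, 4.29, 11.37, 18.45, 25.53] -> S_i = -2.79 + 7.08*i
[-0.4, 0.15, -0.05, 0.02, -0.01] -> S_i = -0.40*(-0.37)^i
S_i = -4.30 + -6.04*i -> [-4.3, -10.34, -16.38, -22.42, -28.46]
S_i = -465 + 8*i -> [-465, -457, -449, -441, -433]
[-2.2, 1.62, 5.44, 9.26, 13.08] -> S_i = -2.20 + 3.82*i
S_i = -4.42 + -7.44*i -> [-4.42, -11.86, -19.3, -26.74, -34.18]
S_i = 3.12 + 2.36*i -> [3.12, 5.48, 7.84, 10.2, 12.56]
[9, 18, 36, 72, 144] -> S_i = 9*2^i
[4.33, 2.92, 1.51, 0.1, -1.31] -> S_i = 4.33 + -1.41*i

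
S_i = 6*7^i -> [6, 42, 294, 2058, 14406]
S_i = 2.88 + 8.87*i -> [2.88, 11.75, 20.62, 29.49, 38.36]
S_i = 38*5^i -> [38, 190, 950, 4750, 23750]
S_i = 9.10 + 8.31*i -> [9.1, 17.41, 25.72, 34.03, 42.34]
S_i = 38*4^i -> [38, 152, 608, 2432, 9728]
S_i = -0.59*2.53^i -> [-0.59, -1.49, -3.78, -9.55, -24.17]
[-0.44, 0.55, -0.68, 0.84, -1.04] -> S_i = -0.44*(-1.24)^i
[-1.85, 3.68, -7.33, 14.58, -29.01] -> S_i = -1.85*(-1.99)^i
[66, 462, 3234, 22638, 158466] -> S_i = 66*7^i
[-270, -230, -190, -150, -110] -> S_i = -270 + 40*i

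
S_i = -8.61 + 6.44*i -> [-8.61, -2.17, 4.27, 10.71, 17.15]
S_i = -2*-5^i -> [-2, 10, -50, 250, -1250]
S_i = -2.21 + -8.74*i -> [-2.21, -10.95, -19.69, -28.43, -37.17]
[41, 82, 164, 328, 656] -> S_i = 41*2^i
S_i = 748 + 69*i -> [748, 817, 886, 955, 1024]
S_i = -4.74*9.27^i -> [-4.74, -43.94, -407.32, -3775.87, -35002.36]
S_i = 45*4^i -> [45, 180, 720, 2880, 11520]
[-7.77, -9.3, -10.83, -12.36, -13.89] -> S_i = -7.77 + -1.53*i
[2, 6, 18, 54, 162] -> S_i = 2*3^i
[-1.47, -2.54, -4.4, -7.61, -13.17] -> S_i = -1.47*1.73^i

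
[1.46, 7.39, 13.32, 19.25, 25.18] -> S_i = 1.46 + 5.93*i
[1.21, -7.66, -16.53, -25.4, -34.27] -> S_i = 1.21 + -8.87*i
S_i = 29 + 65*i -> [29, 94, 159, 224, 289]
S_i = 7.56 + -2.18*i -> [7.56, 5.38, 3.2, 1.02, -1.16]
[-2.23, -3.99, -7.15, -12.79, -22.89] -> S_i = -2.23*1.79^i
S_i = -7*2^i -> [-7, -14, -28, -56, -112]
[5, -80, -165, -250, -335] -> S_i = 5 + -85*i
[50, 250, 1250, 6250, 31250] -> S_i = 50*5^i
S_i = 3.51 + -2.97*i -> [3.51, 0.54, -2.43, -5.4, -8.37]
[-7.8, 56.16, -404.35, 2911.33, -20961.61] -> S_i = -7.80*(-7.20)^i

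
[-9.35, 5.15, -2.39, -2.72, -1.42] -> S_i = Random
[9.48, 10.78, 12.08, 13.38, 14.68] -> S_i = 9.48 + 1.30*i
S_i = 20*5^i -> [20, 100, 500, 2500, 12500]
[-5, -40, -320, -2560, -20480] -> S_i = -5*8^i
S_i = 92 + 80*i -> [92, 172, 252, 332, 412]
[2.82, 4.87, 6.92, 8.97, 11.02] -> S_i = 2.82 + 2.05*i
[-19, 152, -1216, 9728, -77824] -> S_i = -19*-8^i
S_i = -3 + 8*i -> [-3, 5, 13, 21, 29]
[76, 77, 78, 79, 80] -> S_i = 76 + 1*i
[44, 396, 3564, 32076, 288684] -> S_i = 44*9^i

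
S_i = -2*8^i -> [-2, -16, -128, -1024, -8192]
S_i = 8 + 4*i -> [8, 12, 16, 20, 24]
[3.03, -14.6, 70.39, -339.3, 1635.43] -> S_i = 3.03*(-4.82)^i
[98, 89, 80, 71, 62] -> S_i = 98 + -9*i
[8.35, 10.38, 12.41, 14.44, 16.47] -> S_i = 8.35 + 2.03*i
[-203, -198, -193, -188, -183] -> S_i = -203 + 5*i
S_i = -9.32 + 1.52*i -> [-9.32, -7.8, -6.28, -4.76, -3.24]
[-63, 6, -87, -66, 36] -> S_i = Random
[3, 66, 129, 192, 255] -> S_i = 3 + 63*i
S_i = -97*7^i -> [-97, -679, -4753, -33271, -232897]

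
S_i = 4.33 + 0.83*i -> [4.33, 5.16, 5.99, 6.82, 7.65]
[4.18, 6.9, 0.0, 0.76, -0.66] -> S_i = Random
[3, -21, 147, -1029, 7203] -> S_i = 3*-7^i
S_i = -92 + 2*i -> [-92, -90, -88, -86, -84]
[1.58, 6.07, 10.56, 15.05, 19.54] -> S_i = 1.58 + 4.49*i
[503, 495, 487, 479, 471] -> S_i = 503 + -8*i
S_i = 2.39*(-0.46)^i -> [2.39, -1.1, 0.51, -0.23, 0.11]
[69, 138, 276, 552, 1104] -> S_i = 69*2^i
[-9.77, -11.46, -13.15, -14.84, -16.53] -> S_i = -9.77 + -1.69*i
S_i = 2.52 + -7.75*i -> [2.52, -5.23, -12.98, -20.73, -28.48]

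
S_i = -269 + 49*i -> [-269, -220, -171, -122, -73]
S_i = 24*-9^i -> [24, -216, 1944, -17496, 157464]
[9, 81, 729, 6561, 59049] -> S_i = 9*9^i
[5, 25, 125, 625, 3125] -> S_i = 5*5^i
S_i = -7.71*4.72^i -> [-7.71, -36.39, -171.77, -810.74, -3826.68]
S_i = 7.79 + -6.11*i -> [7.79, 1.68, -4.43, -10.54, -16.65]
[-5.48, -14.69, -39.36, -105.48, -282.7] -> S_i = -5.48*2.68^i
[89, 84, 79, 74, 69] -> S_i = 89 + -5*i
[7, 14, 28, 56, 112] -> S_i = 7*2^i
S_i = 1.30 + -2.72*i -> [1.3, -1.42, -4.14, -6.86, -9.58]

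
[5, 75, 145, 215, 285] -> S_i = 5 + 70*i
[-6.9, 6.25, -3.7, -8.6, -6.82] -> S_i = Random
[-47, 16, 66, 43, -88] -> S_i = Random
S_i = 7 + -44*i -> [7, -37, -81, -125, -169]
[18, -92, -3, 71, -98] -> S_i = Random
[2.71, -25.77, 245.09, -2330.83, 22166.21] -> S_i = 2.71*(-9.51)^i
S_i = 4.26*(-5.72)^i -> [4.26, -24.37, 139.38, -797.26, 4560.3]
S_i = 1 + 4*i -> [1, 5, 9, 13, 17]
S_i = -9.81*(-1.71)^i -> [-9.81, 16.78, -28.69, 49.05, -83.88]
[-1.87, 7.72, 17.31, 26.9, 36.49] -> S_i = -1.87 + 9.59*i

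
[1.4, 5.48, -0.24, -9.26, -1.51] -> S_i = Random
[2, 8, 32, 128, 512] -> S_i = 2*4^i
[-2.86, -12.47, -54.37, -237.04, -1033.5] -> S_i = -2.86*4.36^i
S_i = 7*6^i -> [7, 42, 252, 1512, 9072]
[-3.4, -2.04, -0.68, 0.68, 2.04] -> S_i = -3.40 + 1.36*i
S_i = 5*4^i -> [5, 20, 80, 320, 1280]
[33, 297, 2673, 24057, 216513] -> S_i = 33*9^i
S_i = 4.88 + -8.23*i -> [4.88, -3.35, -11.58, -19.81, -28.04]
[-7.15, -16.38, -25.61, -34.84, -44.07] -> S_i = -7.15 + -9.23*i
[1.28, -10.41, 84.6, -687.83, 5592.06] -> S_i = 1.28*(-8.13)^i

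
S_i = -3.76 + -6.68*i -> [-3.76, -10.44, -17.12, -23.8, -30.48]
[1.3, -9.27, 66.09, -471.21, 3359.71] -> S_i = 1.30*(-7.13)^i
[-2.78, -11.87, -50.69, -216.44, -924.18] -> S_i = -2.78*4.27^i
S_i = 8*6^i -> [8, 48, 288, 1728, 10368]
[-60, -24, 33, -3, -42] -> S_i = Random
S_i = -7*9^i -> [-7, -63, -567, -5103, -45927]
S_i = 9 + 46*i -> [9, 55, 101, 147, 193]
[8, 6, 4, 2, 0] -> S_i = 8 + -2*i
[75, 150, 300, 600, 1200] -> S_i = 75*2^i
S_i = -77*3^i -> [-77, -231, -693, -2079, -6237]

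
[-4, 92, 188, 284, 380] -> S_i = -4 + 96*i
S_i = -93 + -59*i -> [-93, -152, -211, -270, -329]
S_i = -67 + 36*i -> [-67, -31, 5, 41, 77]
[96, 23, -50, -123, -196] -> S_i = 96 + -73*i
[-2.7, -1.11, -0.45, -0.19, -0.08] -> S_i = -2.70*0.41^i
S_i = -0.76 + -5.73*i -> [-0.76, -6.49, -12.22, -17.95, -23.68]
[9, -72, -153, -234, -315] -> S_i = 9 + -81*i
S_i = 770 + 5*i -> [770, 775, 780, 785, 790]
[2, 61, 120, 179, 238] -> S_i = 2 + 59*i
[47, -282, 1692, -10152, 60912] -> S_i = 47*-6^i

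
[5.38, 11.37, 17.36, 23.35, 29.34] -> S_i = 5.38 + 5.99*i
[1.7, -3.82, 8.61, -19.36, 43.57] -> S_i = 1.70*(-2.25)^i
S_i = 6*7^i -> [6, 42, 294, 2058, 14406]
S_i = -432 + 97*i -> [-432, -335, -238, -141, -44]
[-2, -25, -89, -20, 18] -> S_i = Random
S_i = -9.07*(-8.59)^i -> [-9.07, 77.91, -669.26, 5748.93, -49383.28]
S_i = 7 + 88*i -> [7, 95, 183, 271, 359]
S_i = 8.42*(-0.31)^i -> [8.42, -2.61, 0.81, -0.25, 0.08]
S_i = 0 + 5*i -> [0, 5, 10, 15, 20]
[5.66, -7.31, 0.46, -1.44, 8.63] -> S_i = Random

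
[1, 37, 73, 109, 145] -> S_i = 1 + 36*i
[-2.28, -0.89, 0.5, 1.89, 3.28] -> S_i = -2.28 + 1.39*i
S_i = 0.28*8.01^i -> [0.28, 2.24, 17.96, 143.9, 1152.63]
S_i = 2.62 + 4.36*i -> [2.62, 6.98, 11.34, 15.7, 20.06]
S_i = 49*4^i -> [49, 196, 784, 3136, 12544]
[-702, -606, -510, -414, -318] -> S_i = -702 + 96*i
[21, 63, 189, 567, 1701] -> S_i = 21*3^i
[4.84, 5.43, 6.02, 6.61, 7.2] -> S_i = 4.84 + 0.59*i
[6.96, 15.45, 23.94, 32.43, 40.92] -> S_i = 6.96 + 8.49*i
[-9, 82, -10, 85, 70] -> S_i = Random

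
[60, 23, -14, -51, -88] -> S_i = 60 + -37*i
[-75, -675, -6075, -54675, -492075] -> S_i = -75*9^i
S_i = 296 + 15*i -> [296, 311, 326, 341, 356]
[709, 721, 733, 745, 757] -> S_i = 709 + 12*i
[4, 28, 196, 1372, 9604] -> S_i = 4*7^i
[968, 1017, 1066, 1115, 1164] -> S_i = 968 + 49*i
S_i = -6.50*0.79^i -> [-6.5, -5.14, -4.06, -3.2, -2.53]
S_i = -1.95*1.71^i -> [-1.95, -3.33, -5.7, -9.75, -16.67]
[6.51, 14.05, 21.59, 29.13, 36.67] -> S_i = 6.51 + 7.54*i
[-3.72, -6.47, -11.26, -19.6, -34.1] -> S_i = -3.72*1.74^i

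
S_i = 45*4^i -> [45, 180, 720, 2880, 11520]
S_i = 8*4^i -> [8, 32, 128, 512, 2048]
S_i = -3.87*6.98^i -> [-3.87, -27.01, -188.55, -1316.06, -9186.13]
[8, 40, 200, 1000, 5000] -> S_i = 8*5^i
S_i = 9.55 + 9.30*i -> [9.55, 18.85, 28.15, 37.45, 46.75]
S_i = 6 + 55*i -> [6, 61, 116, 171, 226]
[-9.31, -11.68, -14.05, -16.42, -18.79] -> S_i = -9.31 + -2.37*i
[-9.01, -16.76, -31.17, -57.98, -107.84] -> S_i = -9.01*1.86^i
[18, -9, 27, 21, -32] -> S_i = Random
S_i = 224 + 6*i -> [224, 230, 236, 242, 248]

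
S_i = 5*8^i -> [5, 40, 320, 2560, 20480]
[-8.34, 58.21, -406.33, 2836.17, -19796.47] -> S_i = -8.34*(-6.98)^i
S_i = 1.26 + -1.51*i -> [1.26, -0.25, -1.76, -3.27, -4.78]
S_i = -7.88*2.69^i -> [-7.88, -21.2, -57.02, -153.39, -412.61]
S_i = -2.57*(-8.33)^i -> [-2.57, 21.41, -178.33, 1485.48, -12374.09]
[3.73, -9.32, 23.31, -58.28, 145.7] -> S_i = 3.73*(-2.50)^i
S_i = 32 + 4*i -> [32, 36, 40, 44, 48]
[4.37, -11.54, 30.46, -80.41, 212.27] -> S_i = 4.37*(-2.64)^i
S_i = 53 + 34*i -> [53, 87, 121, 155, 189]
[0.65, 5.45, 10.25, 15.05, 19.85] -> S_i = 0.65 + 4.80*i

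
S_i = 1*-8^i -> [1, -8, 64, -512, 4096]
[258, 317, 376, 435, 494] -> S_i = 258 + 59*i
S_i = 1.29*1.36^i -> [1.29, 1.75, 2.39, 3.24, 4.41]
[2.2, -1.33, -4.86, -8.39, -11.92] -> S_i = 2.20 + -3.53*i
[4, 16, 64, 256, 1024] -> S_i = 4*4^i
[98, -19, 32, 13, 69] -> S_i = Random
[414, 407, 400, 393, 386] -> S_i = 414 + -7*i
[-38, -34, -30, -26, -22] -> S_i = -38 + 4*i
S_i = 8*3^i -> [8, 24, 72, 216, 648]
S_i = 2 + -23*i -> [2, -21, -44, -67, -90]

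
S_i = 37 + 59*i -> [37, 96, 155, 214, 273]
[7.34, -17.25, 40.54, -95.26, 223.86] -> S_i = 7.34*(-2.35)^i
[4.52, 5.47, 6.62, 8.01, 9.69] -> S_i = 4.52*1.21^i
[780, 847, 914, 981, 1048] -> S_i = 780 + 67*i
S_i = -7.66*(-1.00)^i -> [-7.66, 7.66, -7.66, 7.66, -7.66]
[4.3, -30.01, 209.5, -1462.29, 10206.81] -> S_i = 4.30*(-6.98)^i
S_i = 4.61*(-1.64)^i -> [4.61, -7.56, 12.4, -20.33, 33.35]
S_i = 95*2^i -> [95, 190, 380, 760, 1520]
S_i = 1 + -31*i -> [1, -30, -61, -92, -123]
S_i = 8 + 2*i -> [8, 10, 12, 14, 16]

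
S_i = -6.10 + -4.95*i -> [-6.1, -11.05, -16.0, -20.95, -25.9]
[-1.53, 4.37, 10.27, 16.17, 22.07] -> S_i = -1.53 + 5.90*i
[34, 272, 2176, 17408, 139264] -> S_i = 34*8^i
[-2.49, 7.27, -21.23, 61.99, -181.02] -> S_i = -2.49*(-2.92)^i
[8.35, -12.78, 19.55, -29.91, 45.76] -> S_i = 8.35*(-1.53)^i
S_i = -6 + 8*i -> [-6, 2, 10, 18, 26]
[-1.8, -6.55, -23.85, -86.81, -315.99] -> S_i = -1.80*3.64^i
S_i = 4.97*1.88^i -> [4.97, 9.34, 17.57, 33.02, 62.09]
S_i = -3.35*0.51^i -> [-3.35, -1.71, -0.87, -0.44, -0.23]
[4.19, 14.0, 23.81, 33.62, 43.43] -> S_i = 4.19 + 9.81*i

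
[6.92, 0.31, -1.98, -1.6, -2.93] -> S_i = Random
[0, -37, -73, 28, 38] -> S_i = Random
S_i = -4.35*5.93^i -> [-4.35, -25.8, -152.97, -907.1, -5379.08]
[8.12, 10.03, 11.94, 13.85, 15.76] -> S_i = 8.12 + 1.91*i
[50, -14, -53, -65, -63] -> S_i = Random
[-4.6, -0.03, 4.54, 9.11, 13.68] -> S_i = -4.60 + 4.57*i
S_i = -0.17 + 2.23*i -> [-0.17, 2.06, 4.29, 6.52, 8.75]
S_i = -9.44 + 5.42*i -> [-9.44, -4.02, 1.4, 6.82, 12.24]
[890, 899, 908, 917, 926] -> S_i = 890 + 9*i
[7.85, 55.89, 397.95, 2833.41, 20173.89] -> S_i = 7.85*7.12^i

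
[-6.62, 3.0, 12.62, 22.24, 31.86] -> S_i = -6.62 + 9.62*i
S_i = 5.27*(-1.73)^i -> [5.27, -9.12, 15.77, -27.29, 47.21]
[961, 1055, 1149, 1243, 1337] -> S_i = 961 + 94*i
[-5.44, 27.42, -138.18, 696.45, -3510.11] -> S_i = -5.44*(-5.04)^i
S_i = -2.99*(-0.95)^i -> [-2.99, 2.84, -2.7, 2.56, -2.44]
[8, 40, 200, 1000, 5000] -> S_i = 8*5^i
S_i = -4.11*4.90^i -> [-4.11, -20.14, -98.68, -483.54, -2369.33]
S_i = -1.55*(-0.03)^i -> [-1.55, 0.05, -0.0, 0.0, -0.0]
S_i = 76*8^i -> [76, 608, 4864, 38912, 311296]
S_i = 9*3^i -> [9, 27, 81, 243, 729]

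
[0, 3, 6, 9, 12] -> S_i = 0 + 3*i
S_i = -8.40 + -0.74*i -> [-8.4, -9.14, -9.88, -10.62, -11.36]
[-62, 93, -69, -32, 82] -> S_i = Random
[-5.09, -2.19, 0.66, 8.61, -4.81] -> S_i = Random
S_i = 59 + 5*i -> [59, 64, 69, 74, 79]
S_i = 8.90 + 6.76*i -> [8.9, 15.66, 22.42, 29.18, 35.94]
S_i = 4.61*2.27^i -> [4.61, 10.46, 23.75, 53.92, 122.41]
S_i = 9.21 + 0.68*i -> [9.21, 9.89, 10.57, 11.25, 11.93]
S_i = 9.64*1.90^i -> [9.64, 18.32, 34.8, 66.12, 125.63]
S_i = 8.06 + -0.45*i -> [8.06, 7.61, 7.16, 6.71, 6.26]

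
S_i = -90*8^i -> [-90, -720, -5760, -46080, -368640]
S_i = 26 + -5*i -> [26, 21, 16, 11, 6]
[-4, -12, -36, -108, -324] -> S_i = -4*3^i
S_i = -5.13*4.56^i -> [-5.13, -23.39, -106.67, -486.42, -2218.08]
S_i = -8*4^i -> [-8, -32, -128, -512, -2048]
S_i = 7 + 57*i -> [7, 64, 121, 178, 235]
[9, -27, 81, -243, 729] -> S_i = 9*-3^i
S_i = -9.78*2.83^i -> [-9.78, -27.68, -78.33, -221.67, -627.31]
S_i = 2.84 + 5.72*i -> [2.84, 8.56, 14.28, 20.0, 25.72]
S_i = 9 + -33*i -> [9, -24, -57, -90, -123]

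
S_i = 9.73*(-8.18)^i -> [9.73, -79.59, 651.06, -5325.65, 43563.83]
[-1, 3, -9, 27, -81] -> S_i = -1*-3^i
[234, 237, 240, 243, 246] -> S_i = 234 + 3*i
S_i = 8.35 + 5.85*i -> [8.35, 14.2, 20.05, 25.9, 31.75]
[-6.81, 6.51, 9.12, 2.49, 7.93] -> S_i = Random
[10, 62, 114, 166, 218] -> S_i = 10 + 52*i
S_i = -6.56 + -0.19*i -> [-6.56, -6.75, -6.94, -7.13, -7.32]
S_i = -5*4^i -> [-5, -20, -80, -320, -1280]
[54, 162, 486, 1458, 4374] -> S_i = 54*3^i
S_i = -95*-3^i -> [-95, 285, -855, 2565, -7695]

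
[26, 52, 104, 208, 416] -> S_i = 26*2^i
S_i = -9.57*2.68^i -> [-9.57, -25.65, -68.74, -184.21, -493.69]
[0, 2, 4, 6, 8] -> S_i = 0 + 2*i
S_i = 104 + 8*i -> [104, 112, 120, 128, 136]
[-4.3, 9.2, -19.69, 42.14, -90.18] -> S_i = -4.30*(-2.14)^i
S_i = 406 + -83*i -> [406, 323, 240, 157, 74]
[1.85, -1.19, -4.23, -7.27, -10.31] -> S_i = 1.85 + -3.04*i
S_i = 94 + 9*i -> [94, 103, 112, 121, 130]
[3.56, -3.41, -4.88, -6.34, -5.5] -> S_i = Random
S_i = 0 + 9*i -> [0, 9, 18, 27, 36]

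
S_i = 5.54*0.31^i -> [5.54, 1.72, 0.53, 0.17, 0.05]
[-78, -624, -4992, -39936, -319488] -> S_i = -78*8^i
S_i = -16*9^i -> [-16, -144, -1296, -11664, -104976]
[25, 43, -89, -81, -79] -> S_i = Random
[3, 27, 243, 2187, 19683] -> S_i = 3*9^i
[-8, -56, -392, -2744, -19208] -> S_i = -8*7^i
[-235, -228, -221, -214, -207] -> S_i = -235 + 7*i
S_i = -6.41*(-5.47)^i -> [-6.41, 35.06, -191.79, 1049.11, -5738.62]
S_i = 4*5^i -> [4, 20, 100, 500, 2500]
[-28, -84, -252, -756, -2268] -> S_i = -28*3^i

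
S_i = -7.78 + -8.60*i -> [-7.78, -16.38, -24.98, -33.58, -42.18]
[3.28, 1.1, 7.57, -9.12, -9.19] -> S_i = Random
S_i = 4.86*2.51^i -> [4.86, 12.2, 30.62, 76.85, 192.9]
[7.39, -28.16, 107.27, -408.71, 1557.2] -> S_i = 7.39*(-3.81)^i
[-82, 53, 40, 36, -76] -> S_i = Random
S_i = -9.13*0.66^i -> [-9.13, -6.03, -3.98, -2.62, -1.73]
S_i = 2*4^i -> [2, 8, 32, 128, 512]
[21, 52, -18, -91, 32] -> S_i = Random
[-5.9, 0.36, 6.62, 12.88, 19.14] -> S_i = -5.90 + 6.26*i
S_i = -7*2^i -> [-7, -14, -28, -56, -112]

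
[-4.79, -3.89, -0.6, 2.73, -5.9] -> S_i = Random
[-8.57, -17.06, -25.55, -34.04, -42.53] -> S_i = -8.57 + -8.49*i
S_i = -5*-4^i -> [-5, 20, -80, 320, -1280]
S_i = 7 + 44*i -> [7, 51, 95, 139, 183]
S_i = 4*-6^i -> [4, -24, 144, -864, 5184]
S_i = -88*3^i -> [-88, -264, -792, -2376, -7128]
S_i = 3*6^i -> [3, 18, 108, 648, 3888]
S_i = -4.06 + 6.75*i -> [-4.06, 2.69, 9.44, 16.19, 22.94]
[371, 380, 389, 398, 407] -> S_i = 371 + 9*i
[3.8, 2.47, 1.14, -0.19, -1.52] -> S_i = 3.80 + -1.33*i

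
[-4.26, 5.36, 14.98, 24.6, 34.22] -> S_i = -4.26 + 9.62*i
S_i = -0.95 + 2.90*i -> [-0.95, 1.95, 4.85, 7.75, 10.65]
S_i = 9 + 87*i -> [9, 96, 183, 270, 357]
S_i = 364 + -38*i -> [364, 326, 288, 250, 212]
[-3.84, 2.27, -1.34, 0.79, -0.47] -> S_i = -3.84*(-0.59)^i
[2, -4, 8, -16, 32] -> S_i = 2*-2^i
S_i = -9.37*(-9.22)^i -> [-9.37, 86.39, -796.53, 7343.99, -67711.63]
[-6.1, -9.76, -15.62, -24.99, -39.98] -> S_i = -6.10*1.60^i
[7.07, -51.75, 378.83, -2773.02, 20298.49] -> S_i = 7.07*(-7.32)^i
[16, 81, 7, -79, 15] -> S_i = Random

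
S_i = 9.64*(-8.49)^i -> [9.64, -81.84, 694.85, -5899.29, 50085.01]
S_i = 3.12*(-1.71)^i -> [3.12, -5.34, 9.12, -15.6, 26.68]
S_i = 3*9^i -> [3, 27, 243, 2187, 19683]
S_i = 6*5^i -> [6, 30, 150, 750, 3750]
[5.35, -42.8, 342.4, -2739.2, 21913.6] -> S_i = 5.35*(-8.00)^i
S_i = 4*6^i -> [4, 24, 144, 864, 5184]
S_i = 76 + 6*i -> [76, 82, 88, 94, 100]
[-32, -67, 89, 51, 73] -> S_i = Random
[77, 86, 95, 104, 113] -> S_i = 77 + 9*i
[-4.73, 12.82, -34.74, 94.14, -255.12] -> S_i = -4.73*(-2.71)^i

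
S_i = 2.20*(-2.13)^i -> [2.2, -4.69, 9.98, -21.26, 45.28]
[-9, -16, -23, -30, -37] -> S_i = -9 + -7*i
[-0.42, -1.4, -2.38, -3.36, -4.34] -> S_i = -0.42 + -0.98*i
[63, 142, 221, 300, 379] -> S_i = 63 + 79*i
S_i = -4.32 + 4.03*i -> [-4.32, -0.29, 3.74, 7.77, 11.8]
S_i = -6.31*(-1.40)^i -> [-6.31, 8.83, -12.37, 17.31, -24.24]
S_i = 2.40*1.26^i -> [2.4, 3.02, 3.81, 4.8, 6.05]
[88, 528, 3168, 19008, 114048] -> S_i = 88*6^i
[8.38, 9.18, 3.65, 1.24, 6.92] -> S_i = Random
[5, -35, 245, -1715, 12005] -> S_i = 5*-7^i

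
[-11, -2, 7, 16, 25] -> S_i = -11 + 9*i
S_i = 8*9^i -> [8, 72, 648, 5832, 52488]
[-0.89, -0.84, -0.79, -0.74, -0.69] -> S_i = -0.89 + 0.05*i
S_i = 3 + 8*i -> [3, 11, 19, 27, 35]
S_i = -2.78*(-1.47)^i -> [-2.78, 4.09, -6.01, 8.83, -12.98]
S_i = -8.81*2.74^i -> [-8.81, -24.14, -66.14, -181.23, -496.57]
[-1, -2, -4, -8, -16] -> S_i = -1*2^i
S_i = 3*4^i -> [3, 12, 48, 192, 768]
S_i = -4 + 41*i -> [-4, 37, 78, 119, 160]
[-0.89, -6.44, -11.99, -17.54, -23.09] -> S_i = -0.89 + -5.55*i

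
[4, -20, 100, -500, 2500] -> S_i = 4*-5^i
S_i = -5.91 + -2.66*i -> [-5.91, -8.57, -11.23, -13.89, -16.55]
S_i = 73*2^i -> [73, 146, 292, 584, 1168]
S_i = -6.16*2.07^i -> [-6.16, -12.75, -26.39, -54.64, -113.1]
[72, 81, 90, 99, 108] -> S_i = 72 + 9*i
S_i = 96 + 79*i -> [96, 175, 254, 333, 412]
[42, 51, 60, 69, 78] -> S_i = 42 + 9*i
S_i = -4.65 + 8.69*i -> [-4.65, 4.04, 12.73, 21.42, 30.11]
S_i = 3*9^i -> [3, 27, 243, 2187, 19683]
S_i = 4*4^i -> [4, 16, 64, 256, 1024]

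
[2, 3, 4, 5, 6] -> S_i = 2 + 1*i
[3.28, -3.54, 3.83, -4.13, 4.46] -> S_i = 3.28*(-1.08)^i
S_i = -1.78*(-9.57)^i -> [-1.78, 17.03, -163.02, 1560.11, -14930.27]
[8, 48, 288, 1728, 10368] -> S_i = 8*6^i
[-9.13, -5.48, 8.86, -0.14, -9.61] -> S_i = Random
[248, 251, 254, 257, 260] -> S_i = 248 + 3*i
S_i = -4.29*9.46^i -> [-4.29, -40.58, -383.92, -3631.87, -34357.52]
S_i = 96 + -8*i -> [96, 88, 80, 72, 64]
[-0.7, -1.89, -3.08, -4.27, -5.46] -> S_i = -0.70 + -1.19*i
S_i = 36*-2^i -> [36, -72, 144, -288, 576]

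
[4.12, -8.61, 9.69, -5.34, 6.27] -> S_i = Random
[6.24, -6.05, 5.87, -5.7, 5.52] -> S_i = 6.24*(-0.97)^i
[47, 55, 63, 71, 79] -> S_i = 47 + 8*i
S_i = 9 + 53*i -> [9, 62, 115, 168, 221]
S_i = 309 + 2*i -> [309, 311, 313, 315, 317]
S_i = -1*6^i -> [-1, -6, -36, -216, -1296]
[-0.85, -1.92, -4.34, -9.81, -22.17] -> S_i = -0.85*2.26^i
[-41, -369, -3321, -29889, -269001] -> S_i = -41*9^i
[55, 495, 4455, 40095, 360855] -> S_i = 55*9^i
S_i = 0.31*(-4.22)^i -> [0.31, -1.31, 5.52, -23.3, 98.31]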